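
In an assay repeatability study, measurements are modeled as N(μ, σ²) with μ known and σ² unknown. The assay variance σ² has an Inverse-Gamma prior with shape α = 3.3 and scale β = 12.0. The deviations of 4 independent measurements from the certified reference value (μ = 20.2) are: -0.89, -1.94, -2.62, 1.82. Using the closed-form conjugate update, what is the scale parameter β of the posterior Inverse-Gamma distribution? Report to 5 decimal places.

19.36625

With known mean μ and an Inverse-Gamma(α, β) prior on σ², the Normal likelihood is conjugate: posterior is Inv-Gamma(α + n/2, β + Σ(xᵢ−μ)²/2).
Σ(xᵢ−μ)² = (-0.89)² + (-1.94)² + (-2.62)² + (1.82)² = 14.7325.
Posterior: Inv-Gamma(3.3 + 4/2, 12.0 + 14.7325/2) = Inv-Gamma(5.30, 19.36625).
Posterior β = 19.36625.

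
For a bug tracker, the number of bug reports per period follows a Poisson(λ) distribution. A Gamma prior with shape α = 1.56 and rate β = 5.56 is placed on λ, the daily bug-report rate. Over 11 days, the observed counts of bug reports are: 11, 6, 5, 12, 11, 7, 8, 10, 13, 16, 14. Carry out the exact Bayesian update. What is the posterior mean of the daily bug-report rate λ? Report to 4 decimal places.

6.9179

With a Gamma(shape α, rate β) prior, the Poisson likelihood is conjugate: the posterior is Gamma(α + ΣXᵢ, β + n).
Sum of counts S = 113 over n = 11 days.
Posterior: Gamma(α+S, β+n) = Gamma(1.56+113, 5.56+11) = Gamma(114.56, 16.56).
Posterior mean = α/β = 114.56/16.56 = 6.9179.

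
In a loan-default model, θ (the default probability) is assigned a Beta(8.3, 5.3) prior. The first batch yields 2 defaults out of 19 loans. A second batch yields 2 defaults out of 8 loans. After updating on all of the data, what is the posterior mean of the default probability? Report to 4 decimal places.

The Beta prior is conjugate to a Binomial/Bernoulli likelihood; the update adds successes to α and failures to β.
After batch 1: Beta(8.3+2, 5.3+17) = Beta(10.3, 22.3).
After batch 2: Beta(10.3+2, 22.3+6) = Beta(12.3, 28.3).
Posterior mean = α/(α+β) = 12.3/40.6 = 0.3030.

0.3030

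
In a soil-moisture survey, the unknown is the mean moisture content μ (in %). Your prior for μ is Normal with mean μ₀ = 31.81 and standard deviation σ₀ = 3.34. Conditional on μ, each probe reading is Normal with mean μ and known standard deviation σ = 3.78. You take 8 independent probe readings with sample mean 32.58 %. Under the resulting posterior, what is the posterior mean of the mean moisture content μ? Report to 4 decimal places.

32.4737

For Normal data with known variance σ², a Normal(μ₀, σ₀²) prior on μ is conjugate. Posterior precision = 1/σ₀² + n/σ²; posterior mean is the precision-weighted average of μ₀ and x̄.
n·x̄ = 8·32.58 = 260.64.
σ₀² = 3.34² = 11.1556, σ² = 3.78² = 14.2884; σ² + n·σ₀² = 14.2884 + 8·11.1556 = 103.5332.
Posterior mean = (μ₀/σ₀² + n·x̄/σ²)/(1/σ₀² + n/σ²) = (σ²·μ₀ + σ₀²·n·x̄)/(σ² + n·σ₀²) = (14.2884·31.81 + 11.1556·260.64)/103.5332 = 3362.109588/103.5332 = 32.4737.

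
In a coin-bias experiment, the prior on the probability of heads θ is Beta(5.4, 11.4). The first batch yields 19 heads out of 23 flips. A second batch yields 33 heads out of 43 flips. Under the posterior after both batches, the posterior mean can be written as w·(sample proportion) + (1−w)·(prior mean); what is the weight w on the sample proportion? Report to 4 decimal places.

The Beta prior is conjugate to a Binomial/Bernoulli likelihood; the update adds successes to α and failures to β.
Total number of flips: n = 23 + 43 = 66.
Posterior mean = (α₀+k)/(α₀+β₀+n) = [n/(α₀+β₀+n)]·(k/n) + [(α₀+β₀)/(α₀+β₀+n)]·α₀/(α₀+β₀), so only n and the prior enter the weight.
The weight on the data is w = n/(α₀+β₀+n) = 66/(5.4+11.4+66) = 66/82.8 = 0.7971.

0.7971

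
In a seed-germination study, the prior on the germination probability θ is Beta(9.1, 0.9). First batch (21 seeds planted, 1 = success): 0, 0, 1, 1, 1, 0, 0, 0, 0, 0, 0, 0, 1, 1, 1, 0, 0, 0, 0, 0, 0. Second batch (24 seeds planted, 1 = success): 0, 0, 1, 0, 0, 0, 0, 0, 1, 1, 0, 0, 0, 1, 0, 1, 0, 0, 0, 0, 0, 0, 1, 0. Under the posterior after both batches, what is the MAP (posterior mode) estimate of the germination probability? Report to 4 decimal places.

The Beta prior is conjugate to a Binomial/Bernoulli likelihood; the update adds successes to α and failures to β.
After batch 1: Beta(9.1+6, 0.9+15) = Beta(15.1, 15.9).
After batch 2: Beta(15.1+6, 15.9+18) = Beta(21.1, 33.9).
Mode of Beta(a,b) for a,b>1 is (a−1)/(a+b−2) = 20.1/53.0 = 0.3792.

0.3792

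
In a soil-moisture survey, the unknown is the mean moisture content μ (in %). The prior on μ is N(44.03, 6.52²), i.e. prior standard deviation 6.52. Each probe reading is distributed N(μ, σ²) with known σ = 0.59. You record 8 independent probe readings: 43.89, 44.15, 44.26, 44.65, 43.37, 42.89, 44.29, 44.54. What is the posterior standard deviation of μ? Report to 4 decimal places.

For Normal data with known variance σ², a Normal(μ₀, σ₀²) prior on μ is conjugate. Posterior precision = 1/σ₀² + n/σ²; posterior mean is the precision-weighted average of μ₀ and x̄.
σ₀² = 6.52² = 42.5104, σ² = 0.59² = 0.3481; σ² + n·σ₀² = 0.3481 + 8·42.5104 = 340.4313.
Posterior precision = 1/σ₀² + n/σ² = 1/42.5104 + 8/0.3481 = (σ² + n·σ₀²)/(σ₀²σ²) = 340.4313/(42.5104·0.3481); posterior variance σₙ² = σ₀²σ²/(σ² + n·σ₀²) = 42.5104·0.3481/340.4313 = 0.043468.
Posterior SD = √σₙ² = √(42.5104·0.3481/340.4313) = 0.2085.

0.2085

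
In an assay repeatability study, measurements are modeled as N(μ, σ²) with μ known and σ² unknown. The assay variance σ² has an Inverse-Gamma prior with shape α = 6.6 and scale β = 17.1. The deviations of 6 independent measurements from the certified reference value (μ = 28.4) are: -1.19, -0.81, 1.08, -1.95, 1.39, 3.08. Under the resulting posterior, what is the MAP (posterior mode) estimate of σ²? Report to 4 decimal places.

2.4839

With known mean μ and an Inverse-Gamma(α, β) prior on σ², the Normal likelihood is conjugate: posterior is Inv-Gamma(α + n/2, β + Σ(xᵢ−μ)²/2).
Σ(xᵢ−μ)² = (-1.19)² + (-0.81)² + (1.08)² + (-1.95)² + (1.39)² + (3.08)² = 18.4596.
Posterior: Inv-Gamma(6.6 + 6/2, 17.1 + 18.4596/2) = Inv-Gamma(9.60, 26.32980).
Mode = β/(α+1) = 26.32980/10.60 = 2.4839.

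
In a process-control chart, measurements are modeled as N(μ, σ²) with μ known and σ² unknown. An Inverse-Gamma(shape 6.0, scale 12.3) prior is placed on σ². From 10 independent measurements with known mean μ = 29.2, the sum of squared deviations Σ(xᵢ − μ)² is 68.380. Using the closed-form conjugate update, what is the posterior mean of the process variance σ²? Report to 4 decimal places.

4.6490

With known mean μ and an Inverse-Gamma(α, β) prior on σ², the Normal likelihood is conjugate: posterior is Inv-Gamma(α + n/2, β + Σ(xᵢ−μ)²/2).
Posterior: Inv-Gamma(6.0 + 10/2, 12.3 + 68.380/2) = Inv-Gamma(11.00, 46.4900).
E[σ²|data] = β/(α−1) = 46.4900/10.00 = 4.6490.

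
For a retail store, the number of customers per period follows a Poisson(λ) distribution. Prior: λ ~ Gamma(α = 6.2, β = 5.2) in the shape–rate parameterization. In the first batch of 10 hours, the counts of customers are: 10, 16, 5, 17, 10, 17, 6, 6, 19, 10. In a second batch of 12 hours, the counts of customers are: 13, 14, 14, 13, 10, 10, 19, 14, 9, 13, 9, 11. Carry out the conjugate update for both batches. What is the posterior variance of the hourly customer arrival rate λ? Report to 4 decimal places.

With a Gamma(shape α, rate β) prior, the Poisson likelihood is conjugate: the posterior is Gamma(α + ΣXᵢ, β + n).
Batch 1: sum of counts S = 116 over n = 10 hours.
After batch 1: Gamma(α+S, β+n) = Gamma(6.2+116, 5.2+10) = Gamma(122.2, 15.2).
Batch 2: sum of counts S = 149 over n = 12 hours.
After batch 2: Gamma(α+S, β+n) = Gamma(122.2+149, 15.2+12) = Gamma(271.2, 27.2).
Var = α/β² = 271.2/27.2² = 0.3666.

0.3666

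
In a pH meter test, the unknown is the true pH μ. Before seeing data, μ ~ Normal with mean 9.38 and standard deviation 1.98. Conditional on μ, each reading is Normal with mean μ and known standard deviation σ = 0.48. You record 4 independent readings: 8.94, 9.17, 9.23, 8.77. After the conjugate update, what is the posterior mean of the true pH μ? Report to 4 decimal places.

9.0326

For Normal data with known variance σ², a Normal(μ₀, σ₀²) prior on μ is conjugate. Posterior precision = 1/σ₀² + n/σ²; posterior mean is the precision-weighted average of μ₀ and x̄.
Σxᵢ = 8.94 + 9.17 + 9.23 + 8.77 = 36.11, so n·x̄ = 36.11.
σ₀² = 1.98² = 3.9204, σ² = 0.48² = 0.2304; σ² + n·σ₀² = 0.2304 + 4·3.9204 = 15.912.
Posterior mean = (μ₀/σ₀² + n·x̄/σ²)/(1/σ₀² + n/σ²) = (σ²·μ₀ + σ₀²·n·x̄)/(σ² + n·σ₀²) = (0.2304·9.38 + 3.9204·36.11)/15.912 = 143.726796/15.912 = 9.0326.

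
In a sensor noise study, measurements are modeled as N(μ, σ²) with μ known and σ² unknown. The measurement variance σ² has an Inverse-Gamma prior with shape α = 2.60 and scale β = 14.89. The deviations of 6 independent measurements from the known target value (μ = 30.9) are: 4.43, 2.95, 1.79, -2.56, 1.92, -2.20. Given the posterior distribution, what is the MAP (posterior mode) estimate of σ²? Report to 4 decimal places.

With known mean μ and an Inverse-Gamma(α, β) prior on σ², the Normal likelihood is conjugate: posterior is Inv-Gamma(α + n/2, β + Σ(xᵢ−μ)²/2).
Σ(xᵢ−μ)² = (4.43)² + (2.95)² + (1.79)² + (-2.56)² + (1.92)² + (-2.20)² = 46.6115.
Posterior: Inv-Gamma(2.60 + 6/2, 14.89 + 46.6115/2) = Inv-Gamma(5.60, 38.19575).
Mode = β/(α+1) = 38.19575/6.60 = 5.7872.

5.7872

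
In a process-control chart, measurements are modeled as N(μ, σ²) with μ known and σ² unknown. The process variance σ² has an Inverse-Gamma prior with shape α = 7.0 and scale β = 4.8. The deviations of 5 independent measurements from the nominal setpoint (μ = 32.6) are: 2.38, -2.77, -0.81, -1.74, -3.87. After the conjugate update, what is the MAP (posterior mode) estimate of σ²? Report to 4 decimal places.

1.9809

With known mean μ and an Inverse-Gamma(α, β) prior on σ², the Normal likelihood is conjugate: posterior is Inv-Gamma(α + n/2, β + Σ(xᵢ−μ)²/2).
Σ(xᵢ−μ)² = (2.38)² + (-2.77)² + (-0.81)² + (-1.74)² + (-3.87)² = 31.9979.
Posterior: Inv-Gamma(7.0 + 5/2, 4.8 + 31.9979/2) = Inv-Gamma(9.50, 20.79895).
Mode = β/(α+1) = 20.79895/10.50 = 1.9809.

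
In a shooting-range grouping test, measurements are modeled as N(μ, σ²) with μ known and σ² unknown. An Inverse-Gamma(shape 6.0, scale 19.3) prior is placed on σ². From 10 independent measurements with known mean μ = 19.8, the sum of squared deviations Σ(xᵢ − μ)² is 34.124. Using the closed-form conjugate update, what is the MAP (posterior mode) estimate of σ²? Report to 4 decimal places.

3.0302

With known mean μ and an Inverse-Gamma(α, β) prior on σ², the Normal likelihood is conjugate: posterior is Inv-Gamma(α + n/2, β + Σ(xᵢ−μ)²/2).
Posterior: Inv-Gamma(6.0 + 10/2, 19.3 + 34.124/2) = Inv-Gamma(11.00, 36.3620).
Mode = β/(α+1) = 36.3620/12.00 = 3.0302.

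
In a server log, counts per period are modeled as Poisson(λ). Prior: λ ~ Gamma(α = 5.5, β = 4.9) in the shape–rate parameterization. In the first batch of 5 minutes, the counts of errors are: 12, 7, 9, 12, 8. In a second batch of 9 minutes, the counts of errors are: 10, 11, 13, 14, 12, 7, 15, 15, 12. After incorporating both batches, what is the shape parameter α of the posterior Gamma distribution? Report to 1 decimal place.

162.5

With a Gamma(shape α, rate β) prior, the Poisson likelihood is conjugate: the posterior is Gamma(α + ΣXᵢ, β + n).
Batch 1: sum of counts S = 48 over n = 5 minutes.
After batch 1: Gamma(α+S, β+n) = Gamma(5.5+48, 4.9+5) = Gamma(53.5, 9.9).
Batch 2: sum of counts S = 109 over n = 9 minutes.
After batch 2: Gamma(α+S, β+n) = Gamma(53.5+109, 9.9+9) = Gamma(162.5, 18.9).
Posterior α = 162.5.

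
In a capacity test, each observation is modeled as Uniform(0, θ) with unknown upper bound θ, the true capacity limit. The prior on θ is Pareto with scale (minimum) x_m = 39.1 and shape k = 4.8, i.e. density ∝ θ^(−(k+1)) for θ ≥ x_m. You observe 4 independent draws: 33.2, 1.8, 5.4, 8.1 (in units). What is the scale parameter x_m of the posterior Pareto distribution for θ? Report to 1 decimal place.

39.1

A Pareto(scale x_m, shape k) prior on the upper bound θ of Uniform(0, θ) is conjugate: posterior is Pareto(max(x_m, max xᵢ), k + n).
Sample maximum = 33.2; prior scale x_m = 39.1 → posterior scale = max = 39.1.
Posterior shape = 4.8 + 4 = 8.8.
Posterior scale x_m = 39.1.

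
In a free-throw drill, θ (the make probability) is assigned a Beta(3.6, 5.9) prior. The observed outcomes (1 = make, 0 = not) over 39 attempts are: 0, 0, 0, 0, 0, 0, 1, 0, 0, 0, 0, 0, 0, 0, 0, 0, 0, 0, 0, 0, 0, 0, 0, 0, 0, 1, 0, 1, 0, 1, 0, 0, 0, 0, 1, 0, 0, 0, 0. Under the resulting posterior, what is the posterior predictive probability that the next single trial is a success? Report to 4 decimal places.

0.1773

The Beta prior is conjugate to a Binomial/Bernoulli likelihood; the update adds successes to α and failures to β.
Posterior: Beta(α+k, β+n−k) = Beta(3.6+5, 5.9+34) = Beta(8.6, 39.9).
For a single future Bernoulli trial, P(success | data) = α/(α+β) = 0.1773.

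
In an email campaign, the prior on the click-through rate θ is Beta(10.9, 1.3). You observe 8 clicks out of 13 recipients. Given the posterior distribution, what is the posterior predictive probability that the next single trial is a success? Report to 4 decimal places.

The Beta prior is conjugate to a Binomial/Bernoulli likelihood; the update adds successes to α and failures to β.
Posterior: Beta(α+k, β+n−k) = Beta(10.9+8, 1.3+5) = Beta(18.9, 6.3).
For a single future Bernoulli trial, P(success | data) = α/(α+β) = 0.7500.

0.7500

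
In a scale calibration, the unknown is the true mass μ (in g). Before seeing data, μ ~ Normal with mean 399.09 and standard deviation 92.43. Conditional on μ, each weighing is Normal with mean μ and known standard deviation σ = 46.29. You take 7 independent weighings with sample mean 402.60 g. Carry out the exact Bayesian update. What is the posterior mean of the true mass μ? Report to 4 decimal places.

For Normal data with known variance σ², a Normal(μ₀, σ₀²) prior on μ is conjugate. Posterior precision = 1/σ₀² + n/σ²; posterior mean is the precision-weighted average of μ₀ and x̄.
n·x̄ = 7·402.60 = 2818.2.
σ₀² = 92.43² = 8543.3049, σ² = 46.29² = 2142.7641; σ² + n·σ₀² = 2142.7641 + 7·8543.3049 = 61945.8984.
Posterior mean = (μ₀/σ₀² + n·x̄/σ²)/(1/σ₀² + n/σ²) = (σ²·μ₀ + σ₀²·n·x̄)/(σ² + n·σ₀²) = (2142.7641·399.09 + 8543.3049·2818.2)/61945.8984 = 24931897.593849/61945.8984 = 402.4786.

402.4786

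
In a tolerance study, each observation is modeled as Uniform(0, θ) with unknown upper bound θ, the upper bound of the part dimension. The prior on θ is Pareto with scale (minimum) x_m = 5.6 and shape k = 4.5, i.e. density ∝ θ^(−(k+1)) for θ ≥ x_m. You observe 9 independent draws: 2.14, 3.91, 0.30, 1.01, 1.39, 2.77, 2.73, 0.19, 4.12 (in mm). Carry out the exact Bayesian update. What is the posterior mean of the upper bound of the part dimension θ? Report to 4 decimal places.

6.0480

A Pareto(scale x_m, shape k) prior on the upper bound θ of Uniform(0, θ) is conjugate: posterior is Pareto(max(x_m, max xᵢ), k + n).
Sample maximum = 4.12; prior scale x_m = 5.6 → posterior scale = max = 5.60.
Posterior shape = 4.5 + 9 = 13.5.
E[θ|data] = k·x_m/(k−1) = 13.5·5.60/12.5 = 6.0480.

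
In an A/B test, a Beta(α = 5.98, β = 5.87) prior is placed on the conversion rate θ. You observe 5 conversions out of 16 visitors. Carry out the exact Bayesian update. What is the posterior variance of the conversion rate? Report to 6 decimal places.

0.008278

The Beta prior is conjugate to a Binomial/Bernoulli likelihood; the update adds successes to α and failures to β.
Posterior: Beta(α+k, β+n−k) = Beta(5.98+5, 5.87+11) = Beta(10.98, 16.87).
Var = αβ/((α+β)²(α+β+1)) = 10.98·16.87/(27.85²·28.85) = 0.008278.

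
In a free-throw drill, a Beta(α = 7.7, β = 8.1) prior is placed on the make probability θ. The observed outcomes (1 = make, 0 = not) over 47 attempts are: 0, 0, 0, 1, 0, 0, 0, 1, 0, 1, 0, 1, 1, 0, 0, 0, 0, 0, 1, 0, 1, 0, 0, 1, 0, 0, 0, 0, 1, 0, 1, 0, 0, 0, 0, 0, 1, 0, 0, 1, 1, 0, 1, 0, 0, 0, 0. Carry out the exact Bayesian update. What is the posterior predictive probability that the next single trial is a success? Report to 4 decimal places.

0.3455

The Beta prior is conjugate to a Binomial/Bernoulli likelihood; the update adds successes to α and failures to β.
Posterior: Beta(α+k, β+n−k) = Beta(7.7+14, 8.1+33) = Beta(21.7, 41.1).
For a single future Bernoulli trial, P(success | data) = α/(α+β) = 0.3455.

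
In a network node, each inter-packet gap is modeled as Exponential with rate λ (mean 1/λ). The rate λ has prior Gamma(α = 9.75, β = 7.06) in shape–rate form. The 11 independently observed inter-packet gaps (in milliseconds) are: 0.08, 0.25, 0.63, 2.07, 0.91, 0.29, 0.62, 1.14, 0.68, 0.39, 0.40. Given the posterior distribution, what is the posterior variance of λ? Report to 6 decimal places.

With a Gamma(shape α, rate β) prior on the exponential rate λ, the posterior after n observations with total T = Σxᵢ is Gamma(α+n, β+T).
Sum of observations T = 7.46 milliseconds; n = 11.
Posterior: Gamma(9.75+11, 7.06+7.46) = Gamma(20.75, 14.52).
Var = α/β² = 0.098420.

0.098420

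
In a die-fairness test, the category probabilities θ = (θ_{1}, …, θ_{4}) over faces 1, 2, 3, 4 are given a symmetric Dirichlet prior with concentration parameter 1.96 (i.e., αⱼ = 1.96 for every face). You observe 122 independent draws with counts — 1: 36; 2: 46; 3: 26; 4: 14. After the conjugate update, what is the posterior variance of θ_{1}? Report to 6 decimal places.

The Dirichlet prior is conjugate to the Multinomial likelihood: each posterior αⱼ = prior αⱼ + observed count nⱼ.
Posterior concentration: (37.96, 47.96, 27.96, 15.96), total = 129.84.
Var[θ_j] = α_j(Σα−α_j)/((Σα)²(Σα+1)) = 37.96·91.88/(129.84²·130.84) = 0.001581.

0.001581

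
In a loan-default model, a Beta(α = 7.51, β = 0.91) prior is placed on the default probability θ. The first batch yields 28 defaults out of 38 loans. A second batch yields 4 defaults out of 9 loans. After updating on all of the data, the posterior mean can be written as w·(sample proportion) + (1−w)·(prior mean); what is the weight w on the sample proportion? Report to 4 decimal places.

0.8481

The Beta prior is conjugate to a Binomial/Bernoulli likelihood; the update adds successes to α and failures to β.
Total number of loans: n = 38 + 9 = 47.
Posterior mean = (α₀+k)/(α₀+β₀+n) = [n/(α₀+β₀+n)]·(k/n) + [(α₀+β₀)/(α₀+β₀+n)]·α₀/(α₀+β₀), so only n and the prior enter the weight.
The weight on the data is w = n/(α₀+β₀+n) = 47/(7.51+0.91+47) = 47/55.42 = 0.8481.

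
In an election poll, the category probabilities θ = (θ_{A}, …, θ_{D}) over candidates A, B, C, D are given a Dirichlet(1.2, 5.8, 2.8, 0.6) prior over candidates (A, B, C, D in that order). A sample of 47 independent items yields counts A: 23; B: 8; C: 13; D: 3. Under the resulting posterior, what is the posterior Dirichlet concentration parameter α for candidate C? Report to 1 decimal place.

The Dirichlet prior is conjugate to the Multinomial likelihood: each posterior αⱼ = prior αⱼ + observed count nⱼ.
Posterior concentration: (24.2, 13.8, 15.8, 3.6), total = 57.4.
α_{C} = 2.8 + 13 = 15.8.

15.8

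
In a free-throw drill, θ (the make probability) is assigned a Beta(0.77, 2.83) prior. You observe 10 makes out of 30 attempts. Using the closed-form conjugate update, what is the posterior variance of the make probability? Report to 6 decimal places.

The Beta prior is conjugate to a Binomial/Bernoulli likelihood; the update adds successes to α and failures to β.
Posterior: Beta(α+k, β+n−k) = Beta(0.77+10, 2.83+20) = Beta(10.77, 22.83).
Var = αβ/((α+β)²(α+β+1)) = 10.77·22.83/(33.60²·34.60) = 0.006295.

0.006295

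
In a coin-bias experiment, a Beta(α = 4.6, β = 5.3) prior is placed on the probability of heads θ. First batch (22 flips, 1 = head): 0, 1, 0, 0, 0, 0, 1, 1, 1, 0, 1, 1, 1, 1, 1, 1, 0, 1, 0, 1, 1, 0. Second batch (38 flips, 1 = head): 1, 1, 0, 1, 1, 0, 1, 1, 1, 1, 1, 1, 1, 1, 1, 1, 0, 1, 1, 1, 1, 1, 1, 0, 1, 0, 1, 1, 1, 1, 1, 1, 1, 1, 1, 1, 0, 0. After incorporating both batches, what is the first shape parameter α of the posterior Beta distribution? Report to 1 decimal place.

48.6

The Beta prior is conjugate to a Binomial/Bernoulli likelihood; the update adds successes to α and failures to β.
After batch 1: Beta(4.6+13, 5.3+9) = Beta(17.6, 14.3).
After batch 2: Beta(17.6+31, 14.3+7) = Beta(48.6, 21.3).
Posterior α = 48.6.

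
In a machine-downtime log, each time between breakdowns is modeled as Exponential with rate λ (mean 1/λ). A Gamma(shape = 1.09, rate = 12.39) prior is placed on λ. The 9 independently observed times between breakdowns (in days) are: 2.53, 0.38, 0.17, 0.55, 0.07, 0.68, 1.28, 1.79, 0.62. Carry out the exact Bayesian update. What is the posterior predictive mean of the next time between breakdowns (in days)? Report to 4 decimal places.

2.2508

With a Gamma(shape α, rate β) prior on the exponential rate λ, the posterior after n observations with total T = Σxᵢ is Gamma(α+n, β+T).
Sum of observations T = 8.07 days; n = 9.
Posterior: Gamma(1.09+9, 12.39+8.07) = Gamma(10.09, 20.46).
The predictive distribution for the next observation is Lomax; its mean is β/(α−1) = 20.46/9.09 = 2.2508.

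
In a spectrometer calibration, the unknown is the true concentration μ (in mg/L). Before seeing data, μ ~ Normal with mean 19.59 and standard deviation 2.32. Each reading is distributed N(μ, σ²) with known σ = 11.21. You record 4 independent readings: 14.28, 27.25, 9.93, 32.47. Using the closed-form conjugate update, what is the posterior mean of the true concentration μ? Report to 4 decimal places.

For Normal data with known variance σ², a Normal(μ₀, σ₀²) prior on μ is conjugate. Posterior precision = 1/σ₀² + n/σ²; posterior mean is the precision-weighted average of μ₀ and x̄.
Σxᵢ = 14.28 + 27.25 + 9.93 + 32.47 = 83.93, so n·x̄ = 83.93.
σ₀² = 2.32² = 5.3824, σ² = 11.21² = 125.6641; σ² + n·σ₀² = 125.6641 + 4·5.3824 = 147.1937.
Posterior mean = (μ₀/σ₀² + n·x̄/σ²)/(1/σ₀² + n/σ²) = (σ²·μ₀ + σ₀²·n·x̄)/(σ² + n·σ₀²) = (125.6641·19.59 + 5.3824·83.93)/147.1937 = 2913.504551/147.1937 = 19.7937.

19.7937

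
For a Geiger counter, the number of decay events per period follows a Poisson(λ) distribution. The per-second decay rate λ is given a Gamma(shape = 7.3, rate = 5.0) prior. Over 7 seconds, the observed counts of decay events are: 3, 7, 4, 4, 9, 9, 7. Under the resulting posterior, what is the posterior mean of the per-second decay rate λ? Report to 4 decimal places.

With a Gamma(shape α, rate β) prior, the Poisson likelihood is conjugate: the posterior is Gamma(α + ΣXᵢ, β + n).
Sum of counts S = 43 over n = 7 seconds.
Posterior: Gamma(α+S, β+n) = Gamma(7.3+43, 5.0+7) = Gamma(50.3, 12.0).
Posterior mean = α/β = 50.3/12.0 = 4.1917.

4.1917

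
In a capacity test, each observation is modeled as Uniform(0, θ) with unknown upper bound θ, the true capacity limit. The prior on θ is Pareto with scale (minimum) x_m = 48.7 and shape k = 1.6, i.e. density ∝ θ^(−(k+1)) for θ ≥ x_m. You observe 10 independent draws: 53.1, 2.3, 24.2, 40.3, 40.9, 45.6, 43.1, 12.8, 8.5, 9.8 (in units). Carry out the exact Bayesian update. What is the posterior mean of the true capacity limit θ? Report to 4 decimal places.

A Pareto(scale x_m, shape k) prior on the upper bound θ of Uniform(0, θ) is conjugate: posterior is Pareto(max(x_m, max xᵢ), k + n).
Sample maximum = 53.1; prior scale x_m = 48.7 → posterior scale = max = 53.1.
Posterior shape = 1.6 + 10 = 11.6.
E[θ|data] = k·x_m/(k−1) = 11.6·53.1/10.6 = 58.1094.

58.1094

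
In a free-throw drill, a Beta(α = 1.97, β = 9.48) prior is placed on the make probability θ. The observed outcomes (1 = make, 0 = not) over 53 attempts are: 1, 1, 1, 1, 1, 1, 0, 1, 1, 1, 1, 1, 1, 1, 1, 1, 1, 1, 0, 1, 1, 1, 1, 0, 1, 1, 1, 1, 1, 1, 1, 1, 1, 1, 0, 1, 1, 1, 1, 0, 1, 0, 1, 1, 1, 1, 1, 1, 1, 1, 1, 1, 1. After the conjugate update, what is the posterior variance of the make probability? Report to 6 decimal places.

0.002788

The Beta prior is conjugate to a Binomial/Bernoulli likelihood; the update adds successes to α and failures to β.
Posterior: Beta(α+k, β+n−k) = Beta(1.97+47, 9.48+6) = Beta(48.97, 15.48).
Var = αβ/((α+β)²(α+β+1)) = 48.97·15.48/(64.45²·65.45) = 0.002788.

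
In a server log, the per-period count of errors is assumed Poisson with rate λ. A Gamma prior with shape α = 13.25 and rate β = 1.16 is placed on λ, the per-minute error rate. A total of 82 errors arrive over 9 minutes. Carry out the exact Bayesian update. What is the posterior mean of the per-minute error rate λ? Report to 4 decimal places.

With a Gamma(shape α, rate β) prior, the Poisson likelihood is conjugate: the posterior is Gamma(α + ΣXᵢ, β + n).
Posterior: Gamma(α+S, β+n) = Gamma(13.25+82, 1.16+9) = Gamma(95.25, 10.16).
Posterior mean = α/β = 95.25/10.16 = 9.3750.

9.3750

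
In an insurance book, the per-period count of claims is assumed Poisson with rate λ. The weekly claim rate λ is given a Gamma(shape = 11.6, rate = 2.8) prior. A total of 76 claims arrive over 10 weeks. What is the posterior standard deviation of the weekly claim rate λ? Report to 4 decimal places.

With a Gamma(shape α, rate β) prior, the Poisson likelihood is conjugate: the posterior is Gamma(α + ΣXᵢ, β + n).
Posterior: Gamma(α+S, β+n) = Gamma(11.6+76, 2.8+10) = Gamma(87.6, 12.8).
SD = √α/β = √87.6/12.8 = 0.7312.

0.7312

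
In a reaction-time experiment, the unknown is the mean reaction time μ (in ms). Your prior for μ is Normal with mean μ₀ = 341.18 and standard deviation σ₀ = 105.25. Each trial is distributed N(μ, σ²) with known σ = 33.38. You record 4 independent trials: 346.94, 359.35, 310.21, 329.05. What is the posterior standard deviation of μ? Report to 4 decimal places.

16.4840

For Normal data with known variance σ², a Normal(μ₀, σ₀²) prior on μ is conjugate. Posterior precision = 1/σ₀² + n/σ²; posterior mean is the precision-weighted average of μ₀ and x̄.
σ₀² = 105.25² = 11077.5625, σ² = 33.38² = 1114.2244; σ² + n·σ₀² = 1114.2244 + 4·11077.5625 = 45424.4744.
Posterior precision = 1/σ₀² + n/σ² = 1/11077.5625 + 4/1114.2244 = (σ² + n·σ₀²)/(σ₀²σ²) = 45424.4744/(11077.5625·1114.2244); posterior variance σₙ² = σ₀²σ²/(σ² + n·σ₀²) = 11077.5625·1114.2244/45424.4744 = 271.723352.
Posterior SD = √σₙ² = √(11077.5625·1114.2244/45424.4744) = 16.4840.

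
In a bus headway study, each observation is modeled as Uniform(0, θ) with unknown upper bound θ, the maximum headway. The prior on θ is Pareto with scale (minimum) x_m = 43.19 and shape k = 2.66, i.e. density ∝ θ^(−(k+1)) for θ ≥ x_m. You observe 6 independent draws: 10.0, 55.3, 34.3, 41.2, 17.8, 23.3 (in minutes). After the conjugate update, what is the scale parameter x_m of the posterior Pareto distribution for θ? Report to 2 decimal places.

A Pareto(scale x_m, shape k) prior on the upper bound θ of Uniform(0, θ) is conjugate: posterior is Pareto(max(x_m, max xᵢ), k + n).
Sample maximum = 55.3; prior scale x_m = 43.19 → posterior scale = max = 55.30.
Posterior shape = 2.66 + 6 = 8.66.
Posterior scale x_m = 55.30.

55.30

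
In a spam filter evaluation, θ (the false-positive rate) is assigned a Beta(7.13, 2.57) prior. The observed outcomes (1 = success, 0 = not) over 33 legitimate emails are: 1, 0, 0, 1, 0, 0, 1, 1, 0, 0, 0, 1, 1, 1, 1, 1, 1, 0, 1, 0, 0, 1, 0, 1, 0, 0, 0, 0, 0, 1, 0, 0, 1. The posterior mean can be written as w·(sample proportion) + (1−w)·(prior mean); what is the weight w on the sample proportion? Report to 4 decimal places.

0.7728

The Beta prior is conjugate to a Binomial/Bernoulli likelihood; the update adds successes to α and failures to β.
Posterior mean = (α₀+k)/(α₀+β₀+n) = [n/(α₀+β₀+n)]·(k/n) + [(α₀+β₀)/(α₀+β₀+n)]·α₀/(α₀+β₀), so only n and the prior enter the weight.
The weight on the data is w = n/(α₀+β₀+n) = 33/(7.13+2.57+33) = 33/42.70 = 0.7728.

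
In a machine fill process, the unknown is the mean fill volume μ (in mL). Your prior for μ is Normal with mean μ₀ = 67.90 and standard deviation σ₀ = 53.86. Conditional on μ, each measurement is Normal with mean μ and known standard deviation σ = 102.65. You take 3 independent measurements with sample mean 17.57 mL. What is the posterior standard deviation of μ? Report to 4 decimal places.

39.8590

For Normal data with known variance σ², a Normal(μ₀, σ₀²) prior on μ is conjugate. Posterior precision = 1/σ₀² + n/σ²; posterior mean is the precision-weighted average of μ₀ and x̄.
σ₀² = 53.86² = 2900.8996, σ² = 102.65² = 10537.0225; σ² + n·σ₀² = 10537.0225 + 3·2900.8996 = 19239.7213.
Posterior precision = 1/σ₀² + n/σ² = 1/2900.8996 + 3/10537.0225 = (σ² + n·σ₀²)/(σ₀²σ²) = 19239.7213/(2900.8996·10537.0225); posterior variance σₙ² = σ₀²σ²/(σ² + n·σ₀²) = 2900.8996·10537.0225/19239.7213 = 1588.736338.
Posterior SD = √σₙ² = √(2900.8996·10537.0225/19239.7213) = 39.8590.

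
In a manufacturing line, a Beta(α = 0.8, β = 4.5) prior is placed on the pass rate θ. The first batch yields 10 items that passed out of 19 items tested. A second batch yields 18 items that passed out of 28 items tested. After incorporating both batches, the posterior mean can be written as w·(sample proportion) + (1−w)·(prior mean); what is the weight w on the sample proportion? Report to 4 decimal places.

The Beta prior is conjugate to a Binomial/Bernoulli likelihood; the update adds successes to α and failures to β.
Total number of items tested: n = 19 + 28 = 47.
Posterior mean = (α₀+k)/(α₀+β₀+n) = [n/(α₀+β₀+n)]·(k/n) + [(α₀+β₀)/(α₀+β₀+n)]·α₀/(α₀+β₀), so only n and the prior enter the weight.
The weight on the data is w = n/(α₀+β₀+n) = 47/(0.8+4.5+47) = 47/52.3 = 0.8987.

0.8987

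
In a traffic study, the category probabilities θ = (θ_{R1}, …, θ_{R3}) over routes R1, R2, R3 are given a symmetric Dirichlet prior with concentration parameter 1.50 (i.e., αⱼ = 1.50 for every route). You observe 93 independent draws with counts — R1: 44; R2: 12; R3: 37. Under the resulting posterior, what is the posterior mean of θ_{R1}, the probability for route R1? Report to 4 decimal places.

0.4667

The Dirichlet prior is conjugate to the Multinomial likelihood: each posterior αⱼ = prior αⱼ + observed count nⱼ.
Posterior concentration: (45.50, 13.50, 38.50), total = 97.50.
E[θ_{R1}|data] = α_{R1}/Σα = 45.50/97.50 = 0.4667.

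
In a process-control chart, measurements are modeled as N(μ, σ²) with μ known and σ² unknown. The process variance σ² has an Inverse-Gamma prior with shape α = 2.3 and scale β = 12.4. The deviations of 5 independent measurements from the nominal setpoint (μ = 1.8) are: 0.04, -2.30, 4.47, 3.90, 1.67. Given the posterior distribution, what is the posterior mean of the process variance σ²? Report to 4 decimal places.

8.9568

With known mean μ and an Inverse-Gamma(α, β) prior on σ², the Normal likelihood is conjugate: posterior is Inv-Gamma(α + n/2, β + Σ(xᵢ−μ)²/2).
Σ(xᵢ−μ)² = (0.04)² + (-2.30)² + (4.47)² + (3.90)² + (1.67)² = 43.2714.
Posterior: Inv-Gamma(2.3 + 5/2, 12.4 + 43.2714/2) = Inv-Gamma(4.80, 34.03570).
E[σ²|data] = β/(α−1) = 34.03570/3.80 = 8.9568.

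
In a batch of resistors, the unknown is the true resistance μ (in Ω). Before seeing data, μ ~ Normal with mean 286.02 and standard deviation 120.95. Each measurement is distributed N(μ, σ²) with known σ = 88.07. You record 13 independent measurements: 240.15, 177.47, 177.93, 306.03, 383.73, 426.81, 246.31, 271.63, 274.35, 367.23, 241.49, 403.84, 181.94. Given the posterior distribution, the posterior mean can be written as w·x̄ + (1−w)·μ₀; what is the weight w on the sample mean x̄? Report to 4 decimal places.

0.9608

For Normal data with known variance σ², a Normal(μ₀, σ₀²) prior on μ is conjugate. Posterior precision = 1/σ₀² + n/σ²; posterior mean is the precision-weighted average of μ₀ and x̄.
σ₀² = 120.95² = 14628.9025, σ² = 88.07² = 7756.3249. Prior precision 1/σ₀² = 1/14628.9025; data precision n/σ² = 13/7756.3249.
w = (n/σ²)/(1/σ₀² + n/σ²) = n·σ₀²/(σ² + n·σ₀²) = 13·14628.9025/(7756.3249 + 13·14628.9025) = 190175.7325/197932.0574 = 0.9608.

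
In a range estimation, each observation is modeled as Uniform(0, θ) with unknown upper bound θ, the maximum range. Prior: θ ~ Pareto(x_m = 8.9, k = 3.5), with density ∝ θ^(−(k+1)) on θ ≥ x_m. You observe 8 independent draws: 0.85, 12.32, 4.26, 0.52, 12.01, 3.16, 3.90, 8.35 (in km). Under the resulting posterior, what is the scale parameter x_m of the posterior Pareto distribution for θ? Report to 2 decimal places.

A Pareto(scale x_m, shape k) prior on the upper bound θ of Uniform(0, θ) is conjugate: posterior is Pareto(max(x_m, max xᵢ), k + n).
Sample maximum = 12.32; prior scale x_m = 8.9 → posterior scale = max = 12.32.
Posterior shape = 3.5 + 8 = 11.5.
Posterior scale x_m = 12.32.

12.32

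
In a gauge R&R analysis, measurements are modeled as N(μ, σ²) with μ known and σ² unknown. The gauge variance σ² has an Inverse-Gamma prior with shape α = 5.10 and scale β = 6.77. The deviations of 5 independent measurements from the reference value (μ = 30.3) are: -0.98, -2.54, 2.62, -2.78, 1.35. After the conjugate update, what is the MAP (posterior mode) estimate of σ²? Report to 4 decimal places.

2.1725

With known mean μ and an Inverse-Gamma(α, β) prior on σ², the Normal likelihood is conjugate: posterior is Inv-Gamma(α + n/2, β + Σ(xᵢ−μ)²/2).
Σ(xᵢ−μ)² = (-0.98)² + (-2.54)² + (2.62)² + (-2.78)² + (1.35)² = 23.8273.
Posterior: Inv-Gamma(5.10 + 5/2, 6.77 + 23.8273/2) = Inv-Gamma(7.60, 18.68365).
Mode = β/(α+1) = 18.68365/8.60 = 2.1725.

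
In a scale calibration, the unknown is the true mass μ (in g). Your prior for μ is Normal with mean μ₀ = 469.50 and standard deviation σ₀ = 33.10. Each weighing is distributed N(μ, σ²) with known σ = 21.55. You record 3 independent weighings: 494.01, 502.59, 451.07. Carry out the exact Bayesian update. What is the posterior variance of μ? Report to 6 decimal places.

135.636494

For Normal data with known variance σ², a Normal(μ₀, σ₀²) prior on μ is conjugate. Posterior precision = 1/σ₀² + n/σ²; posterior mean is the precision-weighted average of μ₀ and x̄.
σ₀² = 33.10² = 1095.61, σ² = 21.55² = 464.4025; σ² + n·σ₀² = 464.4025 + 3·1095.61 = 3751.2325.
Posterior precision = 1/σ₀² + n/σ² = 1/1095.61 + 3/464.4025 = (σ² + n·σ₀²)/(σ₀²σ²) = 3751.2325/(1095.61·464.4025); posterior variance σₙ² = σ₀²σ²/(σ² + n·σ₀²) = 1095.61·464.4025/3751.2325 = 135.636494.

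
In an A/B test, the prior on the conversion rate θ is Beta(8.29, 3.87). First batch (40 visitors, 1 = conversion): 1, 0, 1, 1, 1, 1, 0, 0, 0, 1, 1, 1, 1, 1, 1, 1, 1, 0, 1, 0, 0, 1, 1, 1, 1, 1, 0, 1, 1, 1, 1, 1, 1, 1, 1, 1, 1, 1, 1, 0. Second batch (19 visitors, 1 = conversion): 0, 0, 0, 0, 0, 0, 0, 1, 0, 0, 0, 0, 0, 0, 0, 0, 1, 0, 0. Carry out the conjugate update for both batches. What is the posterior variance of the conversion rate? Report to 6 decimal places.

0.003375

The Beta prior is conjugate to a Binomial/Bernoulli likelihood; the update adds successes to α and failures to β.
After batch 1: Beta(8.29+31, 3.87+9) = Beta(39.29, 12.87).
After batch 2: Beta(39.29+2, 12.87+17) = Beta(41.29, 29.87).
Var = αβ/((α+β)²(α+β+1)) = 41.29·29.87/(71.16²·72.16) = 0.003375.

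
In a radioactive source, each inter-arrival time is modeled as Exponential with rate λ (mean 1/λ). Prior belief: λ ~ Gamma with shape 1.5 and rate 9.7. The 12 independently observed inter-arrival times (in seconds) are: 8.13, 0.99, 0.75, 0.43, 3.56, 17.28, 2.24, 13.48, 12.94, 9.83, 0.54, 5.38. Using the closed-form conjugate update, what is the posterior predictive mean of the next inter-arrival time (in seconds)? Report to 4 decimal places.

With a Gamma(shape α, rate β) prior on the exponential rate λ, the posterior after n observations with total T = Σxᵢ is Gamma(α+n, β+T).
Sum of observations T = 75.55 seconds; n = 12.
Posterior: Gamma(1.5+12, 9.7+75.55) = Gamma(13.5, 85.25).
The predictive distribution for the next observation is Lomax; its mean is β/(α−1) = 85.25/12.5 = 6.8200.

6.8200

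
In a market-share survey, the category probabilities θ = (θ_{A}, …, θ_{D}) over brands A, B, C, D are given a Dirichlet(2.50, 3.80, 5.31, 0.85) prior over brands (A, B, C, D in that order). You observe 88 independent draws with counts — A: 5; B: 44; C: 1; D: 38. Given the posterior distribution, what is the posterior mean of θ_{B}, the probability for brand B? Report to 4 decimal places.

The Dirichlet prior is conjugate to the Multinomial likelihood: each posterior αⱼ = prior αⱼ + observed count nⱼ.
Posterior concentration: (7.50, 47.80, 6.31, 38.85), total = 100.46.
E[θ_{B}|data] = α_{B}/Σα = 47.80/100.46 = 0.4758.

0.4758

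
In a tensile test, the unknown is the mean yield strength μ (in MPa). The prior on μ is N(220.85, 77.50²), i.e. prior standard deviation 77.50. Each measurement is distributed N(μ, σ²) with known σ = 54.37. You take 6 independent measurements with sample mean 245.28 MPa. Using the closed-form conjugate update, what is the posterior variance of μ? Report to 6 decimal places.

For Normal data with known variance σ², a Normal(μ₀, σ₀²) prior on μ is conjugate. Posterior precision = 1/σ₀² + n/σ²; posterior mean is the precision-weighted average of μ₀ and x̄.
σ₀² = 77.50² = 6006.25, σ² = 54.37² = 2956.0969; σ² + n·σ₀² = 2956.0969 + 6·6006.25 = 38993.5969.
Posterior precision = 1/σ₀² + n/σ² = 1/6006.25 + 6/2956.0969 = (σ² + n·σ₀²)/(σ₀²σ²) = 38993.5969/(6006.25·2956.0969); posterior variance σₙ² = σ₀²σ²/(σ² + n·σ₀²) = 6006.25·2956.0969/38993.5969 = 455.332629.

455.332629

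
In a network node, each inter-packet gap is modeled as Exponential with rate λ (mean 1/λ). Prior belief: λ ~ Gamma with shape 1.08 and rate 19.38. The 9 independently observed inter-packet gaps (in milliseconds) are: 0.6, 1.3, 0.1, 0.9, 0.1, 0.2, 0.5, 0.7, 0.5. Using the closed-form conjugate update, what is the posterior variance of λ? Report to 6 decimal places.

With a Gamma(shape α, rate β) prior on the exponential rate λ, the posterior after n observations with total T = Σxᵢ is Gamma(α+n, β+T).
Sum of observations T = 4.9 milliseconds; n = 9.
Posterior: Gamma(1.08+9, 19.38+4.9) = Gamma(10.08, 24.28).
Var = α/β² = 0.017099.

0.017099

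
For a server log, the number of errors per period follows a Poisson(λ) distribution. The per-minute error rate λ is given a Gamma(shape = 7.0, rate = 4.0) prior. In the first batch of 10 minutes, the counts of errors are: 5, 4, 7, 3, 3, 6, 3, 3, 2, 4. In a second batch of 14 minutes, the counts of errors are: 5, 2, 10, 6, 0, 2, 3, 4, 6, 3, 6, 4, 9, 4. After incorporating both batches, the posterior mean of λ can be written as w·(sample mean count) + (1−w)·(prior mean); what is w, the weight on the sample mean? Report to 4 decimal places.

0.8571

With a Gamma(shape α, rate β) prior, the Poisson likelihood is conjugate: the posterior is Gamma(α + ΣXᵢ, β + n).
Total number of minutes: n = 10 + 14 = 24.
Posterior mean = (α₀+S)/(β₀+n) = [n/(β₀+n)]·(S/n) + [β₀/(β₀+n)]·(α₀/β₀), so only n and β₀ enter the weight.
Weight on data w = n/(β₀+n) = 24/(4.0+24) = 24/28.0 = 0.8571.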